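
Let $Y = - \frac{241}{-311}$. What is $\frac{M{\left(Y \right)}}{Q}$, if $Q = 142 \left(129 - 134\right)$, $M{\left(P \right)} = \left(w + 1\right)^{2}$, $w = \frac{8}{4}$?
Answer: $- \frac{9}{710} \approx -0.012676$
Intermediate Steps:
$Y = \frac{241}{311}$ ($Y = \left(-241\right) \left(- \frac{1}{311}\right) = \frac{241}{311} \approx 0.77492$)
$w = 2$ ($w = 8 \cdot \frac{1}{4} = 2$)
$M{\left(P \right)} = 9$ ($M{\left(P \right)} = \left(2 + 1\right)^{2} = 3^{2} = 9$)
$Q = -710$ ($Q = 142 \left(-5\right) = -710$)
$\frac{M{\left(Y \right)}}{Q} = \frac{9}{-710} = 9 \left(- \frac{1}{710}\right) = - \frac{9}{710}$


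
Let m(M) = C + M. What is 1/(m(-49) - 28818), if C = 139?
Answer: -1/28728 ≈ -3.4809e-5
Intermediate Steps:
m(M) = 139 + M
1/(m(-49) - 28818) = 1/((139 - 49) - 28818) = 1/(90 - 28818) = 1/(-28728) = -1/28728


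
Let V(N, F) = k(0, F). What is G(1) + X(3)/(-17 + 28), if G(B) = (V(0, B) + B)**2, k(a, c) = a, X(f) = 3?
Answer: 14/11 ≈ 1.2727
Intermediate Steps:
V(N, F) = 0
G(B) = B**2 (G(B) = (0 + B)**2 = B**2)
G(1) + X(3)/(-17 + 28) = 1**2 + 3/(-17 + 28) = 1 + 3/11 = 14/11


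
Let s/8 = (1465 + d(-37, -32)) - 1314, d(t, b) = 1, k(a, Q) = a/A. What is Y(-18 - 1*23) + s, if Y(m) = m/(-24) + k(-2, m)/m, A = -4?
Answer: 1198213/984 ≈ 1217.7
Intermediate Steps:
k(a, Q) = -a/4 (k(a, Q) = a/(-4) = a*(-1/4) = -a/4)
Y(m) = 1/(2*m) - m/24 (Y(m) = m/(-24) + (-1/4*(-2))/m = m*(-1/24) + 1/(2*m) = -m/24 + 1/(2*m) = 1/(2*m) - m/24)
s = 1216 (s = 8*((1465 + 1) - 1314) = 8*(1466 - 1314) = 8*152 = 1216)
Y(-18 - 1*23) + s = (12 - (-18 - 1*23)**2)/(24*(-18 - 1*23)) + 1216 = (12 - (-18 - 23)**2)/(24*(-18 - 23)) + 1216 = (1/24)*(12 - 1*(-41)**2)/(-41) + 1216 = (1/24)*(-1/41)*(12 - 1*1681) + 1216 = (1/24)*(-1/41)*(12 - 1681) + 1216 = (1/24)*(-1/41)*(-1669) + 1216 = 1669/984 + 1216 = 1198213/984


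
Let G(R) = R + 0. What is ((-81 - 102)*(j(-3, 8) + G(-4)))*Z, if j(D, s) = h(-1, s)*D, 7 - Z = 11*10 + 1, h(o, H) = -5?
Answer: 209352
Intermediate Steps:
G(R) = R
Z = -104 (Z = 7 - (11*10 + 1) = 7 - (110 + 1) = 7 - 1*111 = 7 - 111 = -104)
j(D, s) = -5*D
((-81 - 102)*(j(-3, 8) + G(-4)))*Z = ((-81 - 102)*(-5*(-3) - 4))*(-104) = -183*(15 - 4)*(-104) = -183*11*(-104) = -2013*(-104) = 209352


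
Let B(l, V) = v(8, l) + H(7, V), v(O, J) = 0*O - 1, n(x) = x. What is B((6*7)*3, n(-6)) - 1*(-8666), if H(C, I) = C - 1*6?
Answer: 8666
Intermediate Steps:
H(C, I) = -6 + C (H(C, I) = C - 6 = -6 + C)
v(O, J) = -1 (v(O, J) = 0 - 1 = -1)
B(l, V) = 0 (B(l, V) = -1 + (-6 + 7) = -1 + 1 = 0)
B((6*7)*3, n(-6)) - 1*(-8666) = 0 - 1*(-8666) = 0 + 8666 = 8666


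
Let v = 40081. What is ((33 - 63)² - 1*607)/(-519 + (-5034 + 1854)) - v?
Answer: -148259912/3699 ≈ -40081.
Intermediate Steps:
((33 - 63)² - 1*607)/(-519 + (-5034 + 1854)) - v = ((33 - 63)² - 1*607)/(-519 + (-5034 + 1854)) - 1*40081 = ((-30)² - 607)/(-519 - 3180) - 40081 = (900 - 607)/(-3699) - 40081 = 293*(-1/3699) - 40081 = -293/3699 - 40081 = -148259912/3699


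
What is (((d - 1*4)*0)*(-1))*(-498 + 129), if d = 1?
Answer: 0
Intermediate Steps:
(((d - 1*4)*0)*(-1))*(-498 + 129) = (((1 - 1*4)*0)*(-1))*(-498 + 129) = (((1 - 4)*0)*(-1))*(-369) = (-3*0*(-1))*(-369) = (0*(-1))*(-369) = 0*(-369) = 0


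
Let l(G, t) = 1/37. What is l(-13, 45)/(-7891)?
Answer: -1/291967 ≈ -3.4250e-6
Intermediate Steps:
l(G, t) = 1/37
l(-13, 45)/(-7891) = (1/37)/(-7891) = (1/37)*(-1/7891) = -1/291967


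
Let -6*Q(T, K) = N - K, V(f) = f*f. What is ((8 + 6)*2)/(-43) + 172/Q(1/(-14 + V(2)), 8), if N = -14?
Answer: 21880/473 ≈ 46.258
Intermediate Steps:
V(f) = f²
Q(T, K) = 7/3 + K/6 (Q(T, K) = -(-14 - K)/6 = 7/3 + K/6)
((8 + 6)*2)/(-43) + 172/Q(1/(-14 + V(2)), 8) = ((8 + 6)*2)/(-43) + 172/(7/3 + (⅙)*8) = (14*2)*(-1/43) + 172/(7/3 + 4/3) = 28*(-1/43) + 172/(11/3) = -28/43 + 172*(3/11) = -28/43 + 516/11 = 21880/473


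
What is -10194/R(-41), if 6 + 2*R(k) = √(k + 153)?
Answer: -30582/19 - 20388*√7/19 ≈ -4448.6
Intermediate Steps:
R(k) = -3 + √(153 + k)/2 (R(k) = -3 + √(k + 153)/2 = -3 + √(153 + k)/2)
-10194/R(-41) = -10194/(-3 + √(153 - 41)/2) = -10194/(-3 + √112/2) = -10194/(-3 + (4*√7)/2) = -10194/(-3 + 2*√7)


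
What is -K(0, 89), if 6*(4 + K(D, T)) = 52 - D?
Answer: -14/3 ≈ -4.6667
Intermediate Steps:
K(D, T) = 14/3 - D/6 (K(D, T) = -4 + (52 - D)/6 = -4 + (26/3 - D/6) = 14/3 - D/6)
-K(0, 89) = -(14/3 - ⅙*0) = -(14/3 + 0) = -1*14/3 = -14/3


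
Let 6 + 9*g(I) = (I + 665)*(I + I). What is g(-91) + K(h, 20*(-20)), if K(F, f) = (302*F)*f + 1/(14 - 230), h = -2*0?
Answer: -2507377/216 ≈ -11608.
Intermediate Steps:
h = 0
g(I) = -⅔ + 2*I*(665 + I)/9 (g(I) = -⅔ + ((I + 665)*(I + I))/9 = -⅔ + ((665 + I)*(2*I))/9 = -⅔ + (2*I*(665 + I))/9 = -⅔ + 2*I*(665 + I)/9)
K(F, f) = -1/216 + 302*F*f (K(F, f) = 302*F*f + 1/(-216) = 302*F*f - 1/216 = -1/216 + 302*F*f)
g(-91) + K(h, 20*(-20)) = (-⅔ + (2/9)*(-91)² + (1330/9)*(-91)) + (-1/216 + 302*0*(20*(-20))) = (-⅔ + (2/9)*8281 - 121030/9) + (-1/216 + 302*0*(-400)) = (-⅔ + 16562/9 - 121030/9) + (-1/216 + 0) = -104474/9 - 1/216 = -2507377/216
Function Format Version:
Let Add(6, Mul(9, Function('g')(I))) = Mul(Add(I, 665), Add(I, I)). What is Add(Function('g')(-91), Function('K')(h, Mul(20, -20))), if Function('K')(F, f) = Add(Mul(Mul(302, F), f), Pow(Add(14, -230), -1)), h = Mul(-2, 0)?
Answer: Rational(-2507377, 216) ≈ -11608.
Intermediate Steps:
h = 0
Function('g')(I) = Add(Rational(-2, 3), Mul(Rational(2, 9), I, Add(665, I))) (Function('g')(I) = Add(Rational(-2, 3), Mul(Rational(1, 9), Mul(Add(I, 665), Add(I, I)))) = Add(Rational(-2, 3), Mul(Rational(1, 9), Mul(Add(665, I), Mul(2, I)))) = Add(Rational(-2, 3), Mul(Rational(1, 9), Mul(2, I, Add(665, I)))) = Add(Rational(-2, 3), Mul(Rational(2, 9), I, Add(665, I))))
Function('K')(F, f) = Add(Rational(-1, 216), Mul(302, F, f)) (Function('K')(F, f) = Add(Mul(302, F, f), Pow(-216, -1)) = Add(Mul(302, F, f), Rational(-1, 216)) = Add(Rational(-1, 216), Mul(302, F, f)))
Add(Function('g')(-91), Function('K')(h, Mul(20, -20))) = Add(Add(Rational(-2, 3), Mul(Rational(2, 9), Pow(-91, 2)), Mul(Rational(1330, 9), -91)), Add(Rational(-1, 216), Mul(302, 0, Mul(20, -20)))) = Add(Add(Rational(-2, 3), Mul(Rational(2, 9), 8281), Rational(-121030, 9)), Add(Rational(-1, 216), Mul(302, 0, -400))) = Add(Add(Rational(-2, 3), Rational(16562, 9), Rational(-121030, 9)), Add(Rational(-1, 216), 0)) = Add(Rational(-104474, 9), Rational(-1, 216)) = Rational(-2507377, 216)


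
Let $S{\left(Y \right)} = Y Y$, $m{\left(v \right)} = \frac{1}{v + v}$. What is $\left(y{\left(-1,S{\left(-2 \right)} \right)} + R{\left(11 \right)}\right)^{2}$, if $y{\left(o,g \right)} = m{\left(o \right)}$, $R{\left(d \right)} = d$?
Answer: $\frac{441}{4} \approx 110.25$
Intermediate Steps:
$m{\left(v \right)} = \frac{1}{2 v}$
$S{\left(Y \right)} = Y^{2}$
$y{\left(o,g \right)} = \frac{1}{2 o}$
$\left(y{\left(-1,S{\left(-2 \right)} \right)} + R{\left(11 \right)}\right)^{2} = \left(\frac{1}{2 \left(-1\right)} + 11\right)^{2} = \left(\frac{1}{2} \left(-1\right) + 11\right)^{2} = \left(- \frac{1}{2} + 11\right)^{2} = \left(\frac{21}{2}\right)^{2} = \frac{441}{4}$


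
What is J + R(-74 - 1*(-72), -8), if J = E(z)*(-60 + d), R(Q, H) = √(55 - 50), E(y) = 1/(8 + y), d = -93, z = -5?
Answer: -51 + √5 ≈ -48.764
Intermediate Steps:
R(Q, H) = √5
J = -51 (J = (-60 - 93)/(8 - 5) = -153/3 = (⅓)*(-153) = -51)
J + R(-74 - 1*(-72), -8) = -51 + √5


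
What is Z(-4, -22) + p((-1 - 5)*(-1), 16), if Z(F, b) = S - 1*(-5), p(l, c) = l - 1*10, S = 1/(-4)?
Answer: ¾ ≈ 0.75000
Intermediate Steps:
S = -¼ ≈ -0.25000
p(l, c) = -10 + l (p(l, c) = l - 10 = -10 + l)
Z(F, b) = 19/4 (Z(F, b) = -¼ - 1*(-5) = -¼ + 5 = 19/4)
Z(-4, -22) + p((-1 - 5)*(-1), 16) = 19/4 + (-10 + (-1 - 5)*(-1)) = 19/4 + (-10 - 6*(-1)) = 19/4 + (-10 + 6) = 19/4 - 4 = ¾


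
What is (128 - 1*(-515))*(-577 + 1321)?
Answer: 478392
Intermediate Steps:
(128 - 1*(-515))*(-577 + 1321) = (128 + 515)*744 = 643*744 = 478392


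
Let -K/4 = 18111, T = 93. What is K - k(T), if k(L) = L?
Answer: -72537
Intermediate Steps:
K = -72444 (K = -4*18111 = -72444)
K - k(T) = -72444 - 1*93 = -72444 - 93 = -72537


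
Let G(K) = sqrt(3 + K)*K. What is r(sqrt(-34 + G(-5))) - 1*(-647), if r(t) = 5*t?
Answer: 647 + 5*sqrt(-34 - 5*I*sqrt(2)) ≈ 650.02 - 29.31*I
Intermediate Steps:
G(K) = K*sqrt(3 + K)
r(sqrt(-34 + G(-5))) - 1*(-647) = 5*sqrt(-34 - 5*sqrt(3 - 5)) - 1*(-647) = 5*sqrt(-34 - 5*I*sqrt(2)) + 647 = 647 + 5*sqrt(-34 - 5*I*sqrt(2))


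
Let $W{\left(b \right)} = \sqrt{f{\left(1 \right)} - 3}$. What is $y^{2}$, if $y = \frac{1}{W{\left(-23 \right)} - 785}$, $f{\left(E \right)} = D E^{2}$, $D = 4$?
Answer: $\frac{1}{614656} \approx 1.6269 \cdot 10^{-6}$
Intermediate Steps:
$f{\left(E \right)} = 4 E^{2}$
$W{\left(b \right)} = 1$ ($W{\left(b \right)} = \sqrt{4 \cdot 1^{2} - 3} = \sqrt{4 \cdot 1 - 3} = \sqrt{4 - 3} = \sqrt{1} = 1$)
$y = - \frac{1}{784}$ ($y = \frac{1}{1 - 785} = \frac{1}{-784} = - \frac{1}{784} \approx -0.0012755$)
$y^{2} = \left(- \frac{1}{784}\right)^{2} = \frac{1}{614656}$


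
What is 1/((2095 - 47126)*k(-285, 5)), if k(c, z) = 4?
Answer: -1/180124 ≈ -5.5517e-6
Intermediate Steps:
1/((2095 - 47126)*k(-285, 5)) = 1/((2095 - 47126)*4) = (1/4)/(-45031) = -1/45031*1/4 = -1/180124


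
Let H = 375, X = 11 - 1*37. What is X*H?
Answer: -9750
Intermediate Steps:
X = -26 (X = 11 - 37 = -26)
X*H = -26*375 = -9750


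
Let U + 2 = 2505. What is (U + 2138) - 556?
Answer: 4085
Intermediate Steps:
U = 2503 (U = -2 + 2505 = 2503)
(U + 2138) - 556 = (2503 + 2138) - 556 = 4641 - 556 = 4085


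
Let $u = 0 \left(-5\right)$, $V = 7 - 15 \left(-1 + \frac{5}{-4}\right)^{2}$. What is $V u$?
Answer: $0$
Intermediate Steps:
$V = - \frac{1103}{16}$ ($V = 7 - 15 \left(-1 + 5 \left(- \frac{1}{4}\right)\right)^{2} = 7 - 15 \left(-1 - \frac{5}{4}\right)^{2} = 7 - 15 \left(- \frac{9}{4}\right)^{2} = 7 - \frac{1215}{16} = - \frac{1103}{16} \approx -68.938$)
$u = 0$
$V u = \left(- \frac{1103}{16}\right) 0 = 0$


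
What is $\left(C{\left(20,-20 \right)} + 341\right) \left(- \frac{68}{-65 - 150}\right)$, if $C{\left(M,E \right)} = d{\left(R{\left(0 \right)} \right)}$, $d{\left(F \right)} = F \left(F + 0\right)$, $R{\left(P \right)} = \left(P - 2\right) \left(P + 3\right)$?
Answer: $\frac{25636}{215} \approx 119.24$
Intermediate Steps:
$R{\left(P \right)} = \left(-2 + P\right) \left(3 + P\right)$
$d{\left(F \right)} = F^{2}$ ($d{\left(F \right)} = F F = F^{2}$)
$C{\left(M,E \right)} = 36$ ($C{\left(M,E \right)} = \left(-6 + 0 + 0^{2}\right)^{2} = \left(-6 + 0 + 0\right)^{2} = \left(-6\right)^{2} = 36$)
$\left(C{\left(20,-20 \right)} + 341\right) \left(- \frac{68}{-65 - 150}\right) = \left(36 + 341\right) \left(- \frac{68}{-65 - 150}\right) = 377 \left(- \frac{68}{-65 - 150}\right) = 377 \left(- \frac{68}{-215}\right) = 377 \left(\left(-68\right) \left(- \frac{1}{215}\right)\right) = 377 \cdot \frac{68}{215} = \frac{25636}{215}$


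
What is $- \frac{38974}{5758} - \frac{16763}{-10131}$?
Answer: $- \frac{149162120}{29167149} \approx -5.114$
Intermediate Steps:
$- \frac{38974}{5758} - \frac{16763}{-10131} = \left(-38974\right) \frac{1}{5758} - - \frac{16763}{10131} = - \frac{19487}{2879} + \frac{16763}{10131} = - \frac{149162120}{29167149}$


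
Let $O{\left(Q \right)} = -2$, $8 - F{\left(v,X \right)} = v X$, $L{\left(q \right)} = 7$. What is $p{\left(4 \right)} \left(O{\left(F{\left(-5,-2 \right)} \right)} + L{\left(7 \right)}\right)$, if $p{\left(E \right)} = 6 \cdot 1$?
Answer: $30$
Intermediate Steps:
$F{\left(v,X \right)} = 8 - X v$ ($F{\left(v,X \right)} = 8 - v X = 8 - X v$)
$p{\left(E \right)} = 6$
$p{\left(4 \right)} \left(O{\left(F{\left(-5,-2 \right)} \right)} + L{\left(7 \right)}\right) = 6 \left(-2 + 7\right) = 6 \cdot 5 = 30$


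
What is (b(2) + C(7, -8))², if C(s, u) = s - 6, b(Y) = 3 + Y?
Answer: 36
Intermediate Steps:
C(s, u) = -6 + s
(b(2) + C(7, -8))² = ((3 + 2) + (-6 + 7))² = (5 + 1)² = 6² = 36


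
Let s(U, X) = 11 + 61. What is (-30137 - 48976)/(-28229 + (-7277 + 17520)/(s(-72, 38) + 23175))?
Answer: 1839139911/656229320 ≈ 2.8026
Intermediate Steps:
s(U, X) = 72
(-30137 - 48976)/(-28229 + (-7277 + 17520)/(s(-72, 38) + 23175)) = (-30137 - 48976)/(-28229 + (-7277 + 17520)/(72 + 23175)) = -79113/(-28229 + 10243/23247) = -79113/(-656229320/23247) = -79113*(-23247/656229320) = 1839139911/656229320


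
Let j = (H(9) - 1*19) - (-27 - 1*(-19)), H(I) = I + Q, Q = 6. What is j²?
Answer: 16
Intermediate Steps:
H(I) = 6 + I (H(I) = I + 6 = 6 + I)
j = 4 (j = ((6 + 9) - 1*19) - (-27 - 1*(-19)) = (15 - 19) - (-27 + 19) = -4 - 1*(-8) = -4 + 8 = 4)
j² = 4² = 16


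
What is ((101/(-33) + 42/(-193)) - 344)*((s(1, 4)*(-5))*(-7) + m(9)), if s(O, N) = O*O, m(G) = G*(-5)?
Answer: 22118150/6369 ≈ 3472.8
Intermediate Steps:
m(G) = -5*G
s(O, N) = O**2
((101/(-33) + 42/(-193)) - 344)*((s(1, 4)*(-5))*(-7) + m(9)) = ((101/(-33) + 42/(-193)) - 344)*((1**2*(-5))*(-7) - 5*9) = ((101*(-1/33) + 42*(-1/193)) - 344)*((1*(-5))*(-7) - 45) = ((-101/33 - 42/193) - 344)*(-5*(-7) - 45) = (-20879/6369 - 344)*(35 - 45) = -2211815/6369*(-10) = 22118150/6369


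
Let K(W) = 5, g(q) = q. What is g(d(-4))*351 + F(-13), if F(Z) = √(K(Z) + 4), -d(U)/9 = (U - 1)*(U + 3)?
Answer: -15792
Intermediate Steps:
d(U) = -9*(-1 + U)*(3 + U) (d(U) = -9*(U - 1)*(U + 3) = -9*(-1 + U)*(3 + U))
F(Z) = 3 (F(Z) = √(5 + 4) = √9 = 3)
g(d(-4))*351 + F(-13) = (27 - 18*(-4) - 9*(-4)²)*351 + 3 = (27 + 72 - 9*16)*351 + 3 = (27 + 72 - 144)*351 + 3 = -45*351 + 3 = -15795 + 3 = -15792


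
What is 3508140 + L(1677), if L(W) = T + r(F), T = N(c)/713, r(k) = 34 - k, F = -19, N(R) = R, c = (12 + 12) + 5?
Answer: 2501341638/713 ≈ 3.5082e+6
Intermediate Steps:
c = 29 (c = 24 + 5 = 29)
T = 29/713 ≈ 0.040673
L(W) = 37818/713 (L(W) = 29/713 + (34 - 1*(-19)) = 29/713 + (34 + 19) = 29/713 + 53 = 37818/713)
3508140 + L(1677) = 3508140 + 37818/713 = 2501341638/713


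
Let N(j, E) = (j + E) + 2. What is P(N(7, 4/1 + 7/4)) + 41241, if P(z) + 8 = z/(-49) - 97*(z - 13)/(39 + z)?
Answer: 1737412851/42140 ≈ 41230.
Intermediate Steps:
N(j, E) = 2 + E + j (N(j, E) = (E + j) + 2 = 2 + E + j)
P(z) = -8 - z/49 - 97*(-13 + z)/(39 + z) (P(z) = -8 + (z/(-49) - 97*(z - 13)/(39 + z)) = -8 + (z*(-1/49) - 97*(-13 + z)/(39 + z)) = -8 + (-z/49 - 97*(-13 + z)/(39 + z)) = -8 - z/49 - 97*(-13 + z)/(39 + z))
P(N(7, 4/1 + 7/4)) + 41241 = (46501 - (2 + (4/1 + 7/4) + 7)**2 - 5184*(2 + (4/1 + 7/4) + 7))/(49*(39 + (2 + (4/1 + 7/4) + 7))) + 41241 = (46501 - (2 + (4*1 + 7*(1/4)) + 7)**2 - 5184*(2 + (4*1 + 7*(1/4)) + 7))/(49*(39 + (2 + (4*1 + 7*(1/4)) + 7))) + 41241 = (46501 - (2 + (4 + 7/4) + 7)**2 - 5184*(2 + (4 + 7/4) + 7))/(49*(39 + (2 + (4 + 7/4) + 7))) + 41241 = (46501 - (2 + 23/4 + 7)**2 - 5184*(2 + 23/4 + 7))/(49*(39 + (2 + 23/4 + 7))) + 41241 = (46501 - (59/4)**2 - 5184*59/4)/(49*(39 + 59/4)) + 41241 = (46501 - 1*3481/16 - 76464)/(49*(215/4)) + 41241 = (1/49)*(4/215)*(46501 - 3481/16 - 76464) + 41241 = (1/49)*(4/215)*(-482889/16) + 41241 = -482889/42140 + 41241 = 1737412851/42140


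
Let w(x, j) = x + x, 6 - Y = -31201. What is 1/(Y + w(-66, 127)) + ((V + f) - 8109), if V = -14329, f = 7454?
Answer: -465627799/31075 ≈ -14984.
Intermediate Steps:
Y = 31207 (Y = 6 - 1*(-31201) = 6 + 31201 = 31207)
w(x, j) = 2*x
1/(Y + w(-66, 127)) + ((V + f) - 8109) = 1/(31207 + 2*(-66)) + ((-14329 + 7454) - 8109) = 1/(31207 - 132) + (-6875 - 8109) = 1/31075 - 14984 = -465627799/31075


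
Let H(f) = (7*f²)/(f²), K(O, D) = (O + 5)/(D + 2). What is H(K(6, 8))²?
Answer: 49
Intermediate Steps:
K(O, D) = (5 + O)/(2 + D)
H(f) = 7 (H(f) = (7*f²)/f² = 7)
H(K(6, 8))² = 7² = 49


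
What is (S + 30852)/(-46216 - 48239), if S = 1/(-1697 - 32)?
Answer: -53343107/163312695 ≈ -0.32663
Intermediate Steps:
S = -1/1729 (S = 1/(-1729) = -1/1729 ≈ -0.00057837)
(S + 30852)/(-46216 - 48239) = (-1/1729 + 30852)/(-46216 - 48239) = (53343107/1729)/(-94455) = (53343107/1729)*(-1/94455) = -53343107/163312695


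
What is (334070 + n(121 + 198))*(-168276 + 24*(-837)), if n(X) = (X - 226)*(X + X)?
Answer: -74103151056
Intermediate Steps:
n(X) = 2*X*(-226 + X) (n(X) = (-226 + X)*(2*X) = 2*X*(-226 + X))
(334070 + n(121 + 198))*(-168276 + 24*(-837)) = (334070 + 2*(121 + 198)*(-226 + (121 + 198)))*(-168276 + 24*(-837)) = (334070 + 2*319*(-226 + 319))*(-168276 - 20088) = (334070 + 2*319*93)*(-188364) = (334070 + 59334)*(-188364) = 393404*(-188364) = -74103151056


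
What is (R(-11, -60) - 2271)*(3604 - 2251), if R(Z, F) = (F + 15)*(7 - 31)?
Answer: -1611423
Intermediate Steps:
R(Z, F) = -360 - 24*F (R(Z, F) = (15 + F)*(-24) = -360 - 24*F)
(R(-11, -60) - 2271)*(3604 - 2251) = ((-360 - 24*(-60)) - 2271)*(3604 - 2251) = ((-360 + 1440) - 2271)*1353 = (1080 - 2271)*1353 = -1191*1353 = -1611423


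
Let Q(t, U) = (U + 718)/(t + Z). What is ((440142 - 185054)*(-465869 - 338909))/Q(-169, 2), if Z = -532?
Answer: 8994233533454/45 ≈ 1.9987e+11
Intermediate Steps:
Q(t, U) = (718 + U)/(-532 + t) (Q(t, U) = (U + 718)/(t - 532) = (718 + U)/(-532 + t))
((440142 - 185054)*(-465869 - 338909))/Q(-169, 2) = ((440142 - 185054)*(-465869 - 338909))/(((718 + 2)/(-532 - 169))) = (255088*(-804778))/((720/(-701))) = -205289210464/((-1/701*720)) = -205289210464/(-720/701) = -205289210464*(-701/720) = 8994233533454/45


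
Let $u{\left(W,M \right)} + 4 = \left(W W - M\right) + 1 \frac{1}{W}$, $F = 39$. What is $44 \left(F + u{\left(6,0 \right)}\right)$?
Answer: $\frac{9394}{3} \approx 3131.3$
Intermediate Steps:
$u{\left(W,M \right)} = -4 + \frac{1}{W} + W^{2} - M$ ($u{\left(W,M \right)} = -4 - \left(M - \frac{1}{W} - W W\right) = -4 - \left(M - \frac{1}{W} - W^{2}\right) = -4 + \left(\frac{1}{W} + W^{2} - M\right) = -4 + \frac{1}{W} + W^{2} - M$)
$44 \left(F + u{\left(6,0 \right)}\right) = 44 \left(39 + \left(-4 + \frac{1}{6} + 6^{2} - 0\right)\right) = 44 \left(39 + \left(-4 + \frac{1}{6} + 36 + 0\right)\right) = 44 \left(39 + \frac{193}{6}\right) = 44 \cdot \frac{427}{6} = \frac{9394}{3}$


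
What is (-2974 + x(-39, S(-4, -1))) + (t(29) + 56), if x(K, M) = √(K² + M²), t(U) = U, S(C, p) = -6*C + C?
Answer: -2889 + √1921 ≈ -2845.2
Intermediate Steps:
S(C, p) = -5*C
(-2974 + x(-39, S(-4, -1))) + (t(29) + 56) = (-2974 + √((-39)² + (-5*(-4))²)) + (29 + 56) = (-2974 + √(1521 + 20²)) + 85 = (-2974 + √(1521 + 400)) + 85 = (-2974 + √1921) + 85 = -2889 + √1921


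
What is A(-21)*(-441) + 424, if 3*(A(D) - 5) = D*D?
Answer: -66608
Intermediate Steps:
A(D) = 5 + D**2/3 (A(D) = 5 + (D*D)/3 = 5 + D**2/3)
A(-21)*(-441) + 424 = (5 + (1/3)*(-21)**2)*(-441) + 424 = (5 + (1/3)*441)*(-441) + 424 = (5 + 147)*(-441) + 424 = 152*(-441) + 424 = -67032 + 424 = -66608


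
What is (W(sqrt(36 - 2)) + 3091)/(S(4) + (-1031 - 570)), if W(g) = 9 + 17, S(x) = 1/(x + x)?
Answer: -8312/4269 ≈ -1.9471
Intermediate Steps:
S(x) = 1/(2*x)
W(g) = 26
(W(sqrt(36 - 2)) + 3091)/(S(4) + (-1031 - 570)) = (26 + 3091)/((1/2)/4 + (-1031 - 570)) = 3117/((1/2)*(1/4) - 1601) = 3117/(1/8 - 1601) = 3117/(-12807/8) = 3117*(-8/12807) = -8312/4269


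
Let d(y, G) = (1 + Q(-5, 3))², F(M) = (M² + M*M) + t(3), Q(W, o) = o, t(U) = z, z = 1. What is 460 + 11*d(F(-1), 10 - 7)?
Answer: 636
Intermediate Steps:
t(U) = 1
F(M) = 1 + 2*M² (F(M) = (M² + M*M) + 1 = (M² + M²) + 1 = 2*M² + 1 = 1 + 2*M²)
d(y, G) = 16 (d(y, G) = (1 + 3)² = 4² = 16)
460 + 11*d(F(-1), 10 - 7) = 460 + 11*16 = 460 + 176 = 636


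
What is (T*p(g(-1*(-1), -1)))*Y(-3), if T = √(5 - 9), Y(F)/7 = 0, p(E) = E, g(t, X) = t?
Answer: 0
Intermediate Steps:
Y(F) = 0 (Y(F) = 7*0 = 0)
T = 2*I (T = √(-4) = 2*I ≈ 2.0*I)
(T*p(g(-1*(-1), -1)))*Y(-3) = ((2*I)*(-1*(-1)))*0 = ((2*I)*1)*0 = (2*I)*0 = 0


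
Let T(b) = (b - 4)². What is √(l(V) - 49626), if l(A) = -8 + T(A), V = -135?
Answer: I*√30313 ≈ 174.11*I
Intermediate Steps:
T(b) = (-4 + b)²
l(A) = -8 + (-4 + A)²
√(l(V) - 49626) = √((-8 + (-4 - 135)²) - 49626) = √((-8 + (-139)²) - 49626) = √((-8 + 19321) - 49626) = √(19313 - 49626) = √(-30313) = I*√30313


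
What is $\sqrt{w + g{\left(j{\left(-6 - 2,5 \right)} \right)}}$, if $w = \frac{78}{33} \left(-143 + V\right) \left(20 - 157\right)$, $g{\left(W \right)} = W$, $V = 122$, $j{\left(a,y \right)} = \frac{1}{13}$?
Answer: $\frac{\sqrt{139058491}}{143} \approx 82.464$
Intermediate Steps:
$j{\left(a,y \right)} = \frac{1}{13}$
$w = \frac{74802}{11}$ ($w = \frac{78}{33} \left(-143 + 122\right) \left(20 - 157\right) = 78 \cdot \frac{1}{33} \left(\left(-21\right) \left(-137\right)\right) = \frac{26}{11} \cdot 2877 = \frac{74802}{11} \approx 6800.2$)
$\sqrt{w + g{\left(j{\left(-6 - 2,5 \right)} \right)}} = \sqrt{\frac{74802}{11} + \frac{1}{13}} = \sqrt{\frac{972437}{143}} = \frac{\sqrt{139058491}}{143}$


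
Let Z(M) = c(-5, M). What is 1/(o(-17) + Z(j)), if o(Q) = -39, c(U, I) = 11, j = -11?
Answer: -1/28 ≈ -0.035714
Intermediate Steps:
Z(M) = 11
1/(o(-17) + Z(j)) = 1/(-39 + 11) = 1/(-28) = -1/28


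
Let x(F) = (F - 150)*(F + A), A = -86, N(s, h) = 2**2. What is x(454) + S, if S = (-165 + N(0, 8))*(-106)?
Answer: 128938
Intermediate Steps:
N(s, h) = 4
S = 17066 (S = (-165 + 4)*(-106) = -161*(-106) = 17066)
x(F) = (-150 + F)*(-86 + F) (x(F) = (F - 150)*(F - 86) = (-150 + F)*(-86 + F))
x(454) + S = (12900 + 454**2 - 236*454) + 17066 = (12900 + 206116 - 107144) + 17066 = 111872 + 17066 = 128938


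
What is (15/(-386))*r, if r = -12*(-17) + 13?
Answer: -3255/386 ≈ -8.4326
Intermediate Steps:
r = 217 (r = 204 + 13 = 217)
(15/(-386))*r = (15/(-386))*217 = (15*(-1/386))*217 = -15/386*217 = -3255/386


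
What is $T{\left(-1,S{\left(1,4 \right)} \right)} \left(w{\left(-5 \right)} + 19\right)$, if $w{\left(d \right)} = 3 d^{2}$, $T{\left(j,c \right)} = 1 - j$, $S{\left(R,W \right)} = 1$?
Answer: $188$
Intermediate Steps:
$T{\left(-1,S{\left(1,4 \right)} \right)} \left(w{\left(-5 \right)} + 19\right) = \left(1 - -1\right) \left(3 \left(-5\right)^{2} + 19\right) = \left(1 + 1\right) \left(3 \cdot 25 + 19\right) = 2 \left(75 + 19\right) = 2 \cdot 94 = 188$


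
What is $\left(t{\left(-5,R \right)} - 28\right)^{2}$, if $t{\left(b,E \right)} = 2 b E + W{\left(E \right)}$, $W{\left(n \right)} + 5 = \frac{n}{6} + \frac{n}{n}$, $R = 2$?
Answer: $\frac{24025}{9} \approx 2669.4$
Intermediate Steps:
$W{\left(n \right)} = -4 + \frac{n}{6}$ ($W{\left(n \right)} = -5 + \left(\frac{n}{6} + \frac{n}{n}\right) = -5 + \left(n \frac{1}{6} + 1\right) = -5 + \left(\frac{n}{6} + 1\right) = -5 + \left(1 + \frac{n}{6}\right) = -4 + \frac{n}{6}$)
$t{\left(b,E \right)} = -4 + \frac{E}{6} + 2 E b$ ($t{\left(b,E \right)} = 2 b E + \left(-4 + \frac{E}{6}\right) = 2 E b + \left(-4 + \frac{E}{6}\right) = -4 + \frac{E}{6} + 2 E b$)
$\left(t{\left(-5,R \right)} - 28\right)^{2} = \left(\left(-4 + \frac{1}{6} \cdot 2 + 2 \cdot 2 \left(-5\right)\right) - 28\right)^{2} = \left(\left(-4 + \frac{1}{3} - 20\right) - 28\right)^{2} = \left(- \frac{71}{3} - 28\right)^{2} = \left(- \frac{155}{3}\right)^{2} = \frac{24025}{9}$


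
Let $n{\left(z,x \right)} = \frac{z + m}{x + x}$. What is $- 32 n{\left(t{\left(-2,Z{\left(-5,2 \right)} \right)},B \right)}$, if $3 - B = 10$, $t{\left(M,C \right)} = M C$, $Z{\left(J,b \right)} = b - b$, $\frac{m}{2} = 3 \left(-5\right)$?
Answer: $- \frac{480}{7} \approx -68.571$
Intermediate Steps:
$m = -30$ ($m = 2 \cdot 3 \left(-5\right) = 2 \left(-15\right) = -30$)
$Z{\left(J,b \right)} = 0$
$t{\left(M,C \right)} = C M$
$B = -7$ ($B = 3 - 10 = -7$)
$n{\left(z,x \right)} = \frac{-30 + z}{2 x}$ ($n{\left(z,x \right)} = \frac{z - 30}{x + x} = \frac{-30 + z}{2 x}$)
$- 32 n{\left(t{\left(-2,Z{\left(-5,2 \right)} \right)},B \right)} = - 32 \frac{-30 + 0 \left(-2\right)}{2 \left(-7\right)} = - 32 \cdot \frac{1}{2} \left(- \frac{1}{7}\right) \left(-30 + 0\right) = - 32 \cdot \frac{1}{2} \left(- \frac{1}{7}\right) \left(-30\right) = \left(-32\right) \frac{15}{7} = - \frac{480}{7}$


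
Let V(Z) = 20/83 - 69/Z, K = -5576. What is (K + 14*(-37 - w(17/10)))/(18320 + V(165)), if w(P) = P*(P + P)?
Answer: -140942549/418149955 ≈ -0.33706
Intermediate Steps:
w(P) = 2*P² (w(P) = P*(2*P) = 2*P²)
V(Z) = 20/83 - 69/Z (V(Z) = 20*(1/83) - 69/Z = 20/83 - 69/Z)
(K + 14*(-37 - w(17/10)))/(18320 + V(165)) = (-5576 + 14*(-37 - 2*(17/10)²))/(18320 + (20/83 - 69/165)) = (-5576 + 14*(-37 - 2*(17*(⅒))²))/(18320 + (20/83 - 69*1/165)) = (-5576 + 14*(-37 - 2*(17/10)²))/(18320 + (20/83 - 23/55)) = (-5576 + 14*(-37 - 2*289/100))/(18320 - 809/4565) = (-5576 + 14*(-37 - 1*289/50))/(83629991/4565) = (-5576 + 14*(-37 - 289/50))*(4565/83629991) = (-5576 + 14*(-2139/50))*(4565/83629991) = (-5576 - 14973/25)*(4565/83629991) = -154373/25*4565/83629991 = -140942549/418149955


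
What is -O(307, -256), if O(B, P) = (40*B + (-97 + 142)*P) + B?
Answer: -1067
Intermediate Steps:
O(B, P) = 41*B + 45*P (O(B, P) = (40*B + 45*P) + B = 41*B + 45*P)
-O(307, -256) = -(41*307 + 45*(-256)) = -(12587 - 11520) = -1*1067 = -1067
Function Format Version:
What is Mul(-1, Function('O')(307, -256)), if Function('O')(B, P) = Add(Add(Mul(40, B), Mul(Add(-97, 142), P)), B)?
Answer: -1067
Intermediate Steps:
Function('O')(B, P) = Add(Mul(41, B), Mul(45, P)) (Function('O')(B, P) = Add(Add(Mul(40, B), Mul(45, P)), B) = Add(Mul(41, B), Mul(45, P)))
Mul(-1, Function('O')(307, -256)) = Mul(-1, Add(Mul(41, 307), Mul(45, -256))) = Mul(-1, Add(12587, -11520)) = Mul(-1, 1067) = -1067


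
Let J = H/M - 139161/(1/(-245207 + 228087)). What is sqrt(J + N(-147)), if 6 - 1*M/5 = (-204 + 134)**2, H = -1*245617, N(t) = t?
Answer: sqrt(1426557281871743690)/24470 ≈ 48810.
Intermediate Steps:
H = -245617
M = -24470 (M = 30 - 5*(-204 + 134)**2 = 30 - 5*(-70)**2 = 30 - 5*4900 = 30 - 24500 = -24470)
J = 58298216996017/24470 (J = -245617/(-24470) - 139161/(1/(-245207 + 228087)) = -245617*(-1/24470) - 139161/(1/(-17120)) = 245617/24470 - 139161/(-1/17120) = 245617/24470 - 139161*(-17120) = 245617/24470 + 2382436320 = 58298216996017/24470 ≈ 2.3824e+9)
sqrt(J + N(-147)) = sqrt(58298216996017/24470 - 147) = sqrt(58298213398927/24470) = sqrt(1426557281871743690)/24470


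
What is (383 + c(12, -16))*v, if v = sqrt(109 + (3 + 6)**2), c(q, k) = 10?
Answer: 393*sqrt(190) ≈ 5417.1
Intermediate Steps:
v = sqrt(190) (v = sqrt(109 + 9**2) = sqrt(109 + 81) = sqrt(190) ≈ 13.784)
(383 + c(12, -16))*v = (383 + 10)*sqrt(190) = 393*sqrt(190)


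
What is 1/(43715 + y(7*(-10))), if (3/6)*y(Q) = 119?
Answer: 1/43953 ≈ 2.2752e-5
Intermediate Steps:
y(Q) = 238 (y(Q) = 2*119 = 238)
1/(43715 + y(7*(-10))) = 1/(43715 + 238) = 1/43953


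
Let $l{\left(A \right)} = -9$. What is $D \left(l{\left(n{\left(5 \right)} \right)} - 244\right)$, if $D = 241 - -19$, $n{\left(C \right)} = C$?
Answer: $-65780$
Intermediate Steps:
$D = 260$ ($D = 241 + 19 = 260$)
$D \left(l{\left(n{\left(5 \right)} \right)} - 244\right) = 260 \left(-9 - 244\right) = 260 \left(-253\right) = -65780$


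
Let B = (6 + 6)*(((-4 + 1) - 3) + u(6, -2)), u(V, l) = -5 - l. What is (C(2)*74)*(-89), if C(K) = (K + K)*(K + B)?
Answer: 2792464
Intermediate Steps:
B = -108 (B = (6 + 6)*(((-4 + 1) - 3) + (-5 - 1*(-2))) = 12*((-3 - 3) + (-5 + 2)) = 12*(-6 - 3) = 12*(-9) = -108)
C(K) = 2*K*(-108 + K) (C(K) = (K + K)*(K - 108) = (2*K)*(-108 + K) = 2*K*(-108 + K))
(C(2)*74)*(-89) = ((2*2*(-108 + 2))*74)*(-89) = ((2*2*(-106))*74)*(-89) = -424*74*(-89) = -31376*(-89) = 2792464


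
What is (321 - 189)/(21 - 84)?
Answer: -44/21 ≈ -2.0952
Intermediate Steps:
(321 - 189)/(21 - 84) = 132/(-63) = 132*(-1/63) = -44/21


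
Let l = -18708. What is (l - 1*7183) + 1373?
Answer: -24518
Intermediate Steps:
(l - 1*7183) + 1373 = (-18708 - 1*7183) + 1373 = (-18708 - 7183) + 1373 = -25891 + 1373 = -24518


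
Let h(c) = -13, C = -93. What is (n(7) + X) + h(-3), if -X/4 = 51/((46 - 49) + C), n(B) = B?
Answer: -31/8 ≈ -3.8750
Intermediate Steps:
X = 17/8 (X = -204/((46 - 49) - 93) = -204/(-3 - 93) = -204/(-96) = -204*(-1)/96 = -4*(-17/32) = 17/8 ≈ 2.1250)
(n(7) + X) + h(-3) = (7 + 17/8) - 13 = 73/8 - 13 = -31/8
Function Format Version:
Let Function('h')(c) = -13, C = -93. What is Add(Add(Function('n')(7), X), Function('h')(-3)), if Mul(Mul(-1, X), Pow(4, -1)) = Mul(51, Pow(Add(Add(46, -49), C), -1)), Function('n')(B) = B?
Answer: Rational(-31, 8) ≈ -3.8750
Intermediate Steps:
X = Rational(17, 8) (X = Mul(-4, Mul(51, Pow(Add(Add(46, -49), -93), -1))) = Mul(-4, Mul(51, Pow(Add(-3, -93), -1))) = Mul(-4, Mul(51, Pow(-96, -1))) = Mul(-4, Mul(51, Rational(-1, 96))) = Mul(-4, Rational(-17, 32)) = Rational(17, 8) ≈ 2.1250)
Add(Add(Function('n')(7), X), Function('h')(-3)) = Add(Add(7, Rational(17, 8)), -13) = Add(Rational(73, 8), -13) = Rational(-31, 8)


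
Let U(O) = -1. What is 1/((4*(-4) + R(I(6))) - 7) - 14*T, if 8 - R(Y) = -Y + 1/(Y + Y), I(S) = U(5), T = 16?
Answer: -6946/31 ≈ -224.06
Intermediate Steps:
I(S) = -1
R(Y) = 8 + Y - 1/(2*Y) (R(Y) = 8 - (-Y + 1/(Y + Y)) = 8 - (-Y + 1/(2*Y)) = 8 - (1/(2*Y) - Y) = 8 + (Y - 1/(2*Y)) = 8 + Y - 1/(2*Y))
1/((4*(-4) + R(I(6))) - 7) - 14*T = 1/((4*(-4) + (8 - 1 - ½/(-1))) - 7) - 14*16 = 1/((-16 + (8 - 1 - ½*(-1))) - 7) - 224 = 1/((-16 + (8 - 1 + ½)) - 7) - 224 = 1/((-16 + 15/2) - 7) - 224 = 1/(-17/2 - 7) - 224 = 1/(-31/2) - 224 = -2/31 - 224 = -6946/31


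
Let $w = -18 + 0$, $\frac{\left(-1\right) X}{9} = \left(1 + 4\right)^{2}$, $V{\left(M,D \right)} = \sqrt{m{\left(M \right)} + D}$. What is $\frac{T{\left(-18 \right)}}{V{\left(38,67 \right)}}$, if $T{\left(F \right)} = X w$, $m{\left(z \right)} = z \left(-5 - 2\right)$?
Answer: $- \frac{4050 i \sqrt{199}}{199} \approx - 287.1 i$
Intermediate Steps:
$m{\left(z \right)} = - 7 z$ ($m{\left(z \right)} = z \left(-7\right) = - 7 z$)
$V{\left(M,D \right)} = \sqrt{D - 7 M}$ ($V{\left(M,D \right)} = \sqrt{- 7 M + D} = \sqrt{D - 7 M}$)
$X = -225$ ($X = - 9 \left(1 + 4\right)^{2} = - 9 \cdot 5^{2} = \left(-9\right) 25 = -225$)
$w = -18$
$T{\left(F \right)} = 4050$ ($T{\left(F \right)} = \left(-225\right) \left(-18\right) = 4050$)
$\frac{T{\left(-18 \right)}}{V{\left(38,67 \right)}} = \frac{4050}{\sqrt{67 - 266}} = \frac{4050}{\sqrt{-199}} = \frac{4050}{i \sqrt{199}} = 4050 \left(- \frac{i \sqrt{199}}{199}\right) = - \frac{4050 i \sqrt{199}}{199}$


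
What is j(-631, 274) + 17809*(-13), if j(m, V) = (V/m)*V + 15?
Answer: -146152838/631 ≈ -2.3162e+5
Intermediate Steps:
j(m, V) = 15 + V**2/m (j(m, V) = V**2/m + 15 = 15 + V**2/m)
j(-631, 274) + 17809*(-13) = (15 + 274**2/(-631)) + 17809*(-13) = (15 + 75076*(-1/631)) - 231517 = (15 - 75076/631) - 231517 = -65611/631 - 231517 = -146152838/631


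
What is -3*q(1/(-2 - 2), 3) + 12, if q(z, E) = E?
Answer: 3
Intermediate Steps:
-3*q(1/(-2 - 2), 3) + 12 = -3*3 + 12 = -9 + 12 = 3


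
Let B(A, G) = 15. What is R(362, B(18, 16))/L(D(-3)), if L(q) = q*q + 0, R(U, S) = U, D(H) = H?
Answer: 362/9 ≈ 40.222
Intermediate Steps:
L(q) = q² (L(q) = q² + 0 = q²)
R(362, B(18, 16))/L(D(-3)) = 362/((-3)²) = 362/9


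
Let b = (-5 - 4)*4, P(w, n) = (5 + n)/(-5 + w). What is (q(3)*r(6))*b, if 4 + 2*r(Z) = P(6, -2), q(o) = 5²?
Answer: 450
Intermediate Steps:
q(o) = 25
P(w, n) = (5 + n)/(-5 + w)
r(Z) = -½ (r(Z) = -2 + ((5 - 2)/(-5 + 6))/2 = -2 + (3/1)/2 = -2 + (1*3)/2 = -2 + (½)*3 = -2 + 3/2 = -½)
b = -36 (b = -9*4 = -36)
(q(3)*r(6))*b = (25*(-½))*(-36) = -25/2*(-36) = 450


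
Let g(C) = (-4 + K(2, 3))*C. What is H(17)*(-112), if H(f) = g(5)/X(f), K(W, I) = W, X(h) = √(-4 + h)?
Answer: 1120*√13/13 ≈ 310.63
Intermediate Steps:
g(C) = -2*C (g(C) = (-4 + 2)*C = -2*C)
H(f) = -10/√(-4 + f) (H(f) = (-2*5)/(√(-4 + f)) = -10/√(-4 + f))
H(17)*(-112) = -10/√(-4 + 17)*(-112) = -10*√13/13*(-112) = 1120*√13/13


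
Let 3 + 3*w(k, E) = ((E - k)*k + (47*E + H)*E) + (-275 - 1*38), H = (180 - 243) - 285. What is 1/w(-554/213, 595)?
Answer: 136107/745423770725 ≈ 1.8259e-7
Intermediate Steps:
H = -348 (H = -63 - 285 = -348)
w(k, E) = -316/3 + E*(-348 + 47*E)/3 + k*(E - k)/3 (w(k, E) = -1 + (((E - k)*k + (47*E - 348)*E) + (-275 - 1*38))/3 = -1 + ((k*(E - k) + (-348 + 47*E)*E) + (-275 - 38))/3 = -1 + ((k*(E - k) + E*(-348 + 47*E)) - 313)/3 = -1 + ((E*(-348 + 47*E) + k*(E - k)) - 313)/3 = -1 + (-313 + E*(-348 + 47*E) + k*(E - k))/3 = -1 + (-313/3 + E*(-348 + 47*E)/3 + k*(E - k)/3) = -316/3 + E*(-348 + 47*E)/3 + k*(E - k)/3)
1/w(-554/213, 595) = 1/(-316/3 - 116*595 - (-554/213)**2/3 + (47/3)*595**2 + (1/3)*595*(-554/213)) = 1/(-316/3 - 69020 - (-554*1/213)**2/3 + (47/3)*354025 + (1/3)*595*(-554*1/213)) = 1/(-316/3 - 69020 - (-554/213)**2/3 + 16639175/3 + (1/3)*595*(-554/213)) = 1/(-316/3 - 69020 - 1/3*306916/45369 + 16639175/3 - 329630/639) = 1/(-316/3 - 69020 - 306916/136107 + 16639175/3 - 329630/639) = 1/(745423770725/136107) = 136107/745423770725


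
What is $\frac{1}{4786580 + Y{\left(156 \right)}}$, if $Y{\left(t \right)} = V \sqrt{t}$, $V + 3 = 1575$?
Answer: $\frac{1196645}{5727740647924} - \frac{393 \sqrt{39}}{2863870323962} \approx 2.0806 \cdot 10^{-7}$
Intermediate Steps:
$V = 1572$ ($V = -3 + 1575 = 1572$)
$Y{\left(t \right)} = 1572 \sqrt{t}$
$\frac{1}{4786580 + Y{\left(156 \right)}} = \frac{1}{4786580 + 1572 \sqrt{156}} = \frac{1}{4786580 + 1572 \cdot 2 \sqrt{39}} = \frac{1}{4786580 + 3144 \sqrt{39}}$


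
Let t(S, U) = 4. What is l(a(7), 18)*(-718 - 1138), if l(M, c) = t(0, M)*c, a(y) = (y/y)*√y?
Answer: -133632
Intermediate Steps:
a(y) = √y (a(y) = 1*√y = √y)
l(M, c) = 4*c
l(a(7), 18)*(-718 - 1138) = (4*18)*(-718 - 1138) = 72*(-1856) = -133632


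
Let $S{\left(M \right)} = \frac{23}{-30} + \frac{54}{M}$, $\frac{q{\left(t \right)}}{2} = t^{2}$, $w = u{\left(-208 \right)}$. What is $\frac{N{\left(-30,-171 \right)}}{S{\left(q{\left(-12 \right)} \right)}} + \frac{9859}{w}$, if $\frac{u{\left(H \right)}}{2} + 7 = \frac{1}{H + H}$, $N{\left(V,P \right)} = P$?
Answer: $- \frac{165493888}{404907} \approx -408.72$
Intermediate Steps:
$u{\left(H \right)} = -14 + \frac{1}{H}$ ($u{\left(H \right)} = -14 + \frac{2}{H + H} = -14 + \frac{2}{2 H} = -14 + 2 \frac{1}{2 H} = -14 + \frac{1}{H}$)
$w = - \frac{2913}{208}$ ($w = -14 + \frac{1}{-208} = -14 - \frac{1}{208} = - \frac{2913}{208} \approx -14.005$)
$q{\left(t \right)} = 2 t^{2}$
$S{\left(M \right)} = - \frac{23}{30} + \frac{54}{M}$ ($S{\left(M \right)} = 23 \left(- \frac{1}{30}\right) + \frac{54}{M} = - \frac{23}{30} + \frac{54}{M}$)
$\frac{N{\left(-30,-171 \right)}}{S{\left(q{\left(-12 \right)} \right)}} + \frac{9859}{w} = - \frac{171}{- \frac{23}{30} + \frac{54}{2 \left(-12\right)^{2}}} + \frac{9859}{- \frac{2913}{208}} = - \frac{171}{- \frac{23}{30} + \frac{54}{2 \cdot 144}} + 9859 \left(- \frac{208}{2913}\right) = - \frac{171}{- \frac{23}{30} + \frac{54}{288}} - \frac{2050672}{2913} = - \frac{171}{- \frac{23}{30} + 54 \cdot \frac{1}{288}} - \frac{2050672}{2913} = - \frac{171}{- \frac{23}{30} + \frac{3}{16}} - \frac{2050672}{2913} = - \frac{171}{- \frac{139}{240}} - \frac{2050672}{2913} = \left(-171\right) \left(- \frac{240}{139}\right) - \frac{2050672}{2913} = \frac{41040}{139} - \frac{2050672}{2913} = - \frac{165493888}{404907}$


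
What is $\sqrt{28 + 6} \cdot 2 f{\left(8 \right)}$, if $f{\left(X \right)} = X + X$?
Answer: $32 \sqrt{34} \approx 186.59$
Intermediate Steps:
$f{\left(X \right)} = 2 X$
$\sqrt{28 + 6} \cdot 2 f{\left(8 \right)} = \sqrt{28 + 6} \cdot 2 \cdot 2 \cdot 8 = \sqrt{34} \cdot 2 \cdot 16 = 2 \sqrt{34} \cdot 16 = 32 \sqrt{34}$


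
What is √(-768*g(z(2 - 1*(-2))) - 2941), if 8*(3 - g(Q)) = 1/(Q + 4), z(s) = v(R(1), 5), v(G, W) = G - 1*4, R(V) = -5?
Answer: I*√131605/5 ≈ 72.555*I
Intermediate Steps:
v(G, W) = -4 + G (v(G, W) = G - 4 = -4 + G)
z(s) = -9 (z(s) = -4 - 5 = -9)
g(Q) = 3 - 1/(8*(4 + Q)) (g(Q) = 3 - 1/(8*(Q + 4)) = 3 - 1/(8*(4 + Q)))
√(-768*g(z(2 - 1*(-2))) - 2941) = √(-96*(95 + 24*(-9))/(4 - 9) - 2941) = √(-96*(95 - 216)/(-5) - 2941) = √(-96*(-1)*(-121)/5 - 2941) = √(-768*121/40 - 2941) = √(-11616/5 - 2941) = √(-26321/5) = I*√131605/5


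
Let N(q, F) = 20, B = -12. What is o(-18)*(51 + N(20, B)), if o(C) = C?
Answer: -1278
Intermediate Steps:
o(-18)*(51 + N(20, B)) = -18*(51 + 20) = -18*71 = -1278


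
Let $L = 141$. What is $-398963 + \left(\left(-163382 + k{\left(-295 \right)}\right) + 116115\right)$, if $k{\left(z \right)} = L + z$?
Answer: $-446384$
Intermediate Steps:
$k{\left(z \right)} = 141 + z$
$-398963 + \left(\left(-163382 + k{\left(-295 \right)}\right) + 116115\right) = -398963 + \left(\left(-163382 + \left(141 - 295\right)\right) + 116115\right) = -398963 + \left(\left(-163382 - 154\right) + 116115\right) = -398963 + \left(-163536 + 116115\right) = -398963 - 47421 = -446384$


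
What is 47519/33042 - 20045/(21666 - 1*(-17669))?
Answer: 241366595/259941414 ≈ 0.92854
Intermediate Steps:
47519/33042 - 20045/(21666 - 1*(-17669)) = 47519*(1/33042) - 20045/(21666 + 17669) = 47519/33042 - 20045/39335 = 47519/33042 - 20045*1/39335 = 47519/33042 - 4009/7867 = 241366595/259941414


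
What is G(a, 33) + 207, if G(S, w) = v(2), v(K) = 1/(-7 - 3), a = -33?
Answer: 2069/10 ≈ 206.90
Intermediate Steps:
v(K) = -1/10 (v(K) = 1/(-10) = -1/10)
G(S, w) = -1/10
G(a, 33) + 207 = -1/10 + 207 = 2069/10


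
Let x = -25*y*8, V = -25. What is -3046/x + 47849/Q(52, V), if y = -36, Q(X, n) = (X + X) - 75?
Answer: 172212233/104400 ≈ 1649.5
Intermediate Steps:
Q(X, n) = -75 + 2*X (Q(X, n) = 2*X - 75 = -75 + 2*X)
x = 7200 (x = -25*(-36)*8 = 900*8 = 7200)
-3046/x + 47849/Q(52, V) = -3046/7200 + 47849/(-75 + 2*52) = -3046*1/7200 + 47849/(-75 + 104) = -1523/3600 + 47849/29 = 172212233/104400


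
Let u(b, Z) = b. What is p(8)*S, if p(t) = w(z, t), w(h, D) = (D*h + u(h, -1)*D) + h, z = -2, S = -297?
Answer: 10098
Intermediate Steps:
w(h, D) = h + 2*D*h (w(h, D) = (D*h + h*D) + h = (D*h + D*h) + h = 2*D*h + h = h + 2*D*h)
p(t) = -2 - 4*t (p(t) = -2*(1 + 2*t) = -2 - 4*t)
p(8)*S = (-2 - 4*8)*(-297) = (-2 - 32)*(-297) = -34*(-297) = 10098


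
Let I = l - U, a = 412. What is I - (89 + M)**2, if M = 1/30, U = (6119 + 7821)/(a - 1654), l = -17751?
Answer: -1593902729/62100 ≈ -25667.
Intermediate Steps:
U = -6970/621 (U = (6119 + 7821)/(412 - 1654) = 13940/(-1242) = 13940*(-1/1242) = -6970/621 ≈ -11.224)
M = 1/30 ≈ 0.033333
I = -11016401/621 (I = -17751 - 1*(-6970/621) = -17751 + 6970/621 = -11016401/621 ≈ -17740.)
I - (89 + M)**2 = -11016401/621 - (89 + 1/30)**2 = -11016401/621 - (2671/30)**2 = -11016401/621 - 1*7134241/900 = -11016401/621 - 7134241/900 = -1593902729/62100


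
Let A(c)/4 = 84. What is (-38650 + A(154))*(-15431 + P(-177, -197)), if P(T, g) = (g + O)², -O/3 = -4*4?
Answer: -259385780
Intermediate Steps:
A(c) = 336 (A(c) = 4*84 = 336)
O = 48 (O = -(-12)*4 = -3*(-16) = 48)
P(T, g) = (48 + g)² (P(T, g) = (g + 48)² = (48 + g)²)
(-38650 + A(154))*(-15431 + P(-177, -197)) = (-38650 + 336)*(-15431 + (48 - 197)²) = -38314*(-15431 + (-149)²) = -38314*(-15431 + 22201) = -38314*6770 = -259385780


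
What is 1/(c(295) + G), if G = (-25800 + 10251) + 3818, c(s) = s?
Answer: -1/11436 ≈ -8.7443e-5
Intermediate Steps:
G = -11731 (G = -15549 + 3818 = -11731)
1/(c(295) + G) = 1/(295 - 11731) = 1/(-11436) = -1/11436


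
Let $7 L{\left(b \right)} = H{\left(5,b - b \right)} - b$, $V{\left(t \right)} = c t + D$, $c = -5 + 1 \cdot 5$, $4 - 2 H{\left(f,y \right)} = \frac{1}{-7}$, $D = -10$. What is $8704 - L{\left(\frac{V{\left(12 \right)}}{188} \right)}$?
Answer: $\frac{20044613}{2303} \approx 8703.7$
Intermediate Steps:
$H{\left(f,y \right)} = \frac{29}{14}$ ($H{\left(f,y \right)} = 2 - \frac{1}{2 \left(-7\right)} = 2 - - \frac{1}{14} = 2 + \frac{1}{14} = \frac{29}{14}$)
$c = 0$ ($c = -5 + 5 = 0$)
$V{\left(t \right)} = -10$ ($V{\left(t \right)} = 0 t - 10 = 0 - 10 = -10$)
$L{\left(b \right)} = \frac{29}{98} - \frac{b}{7}$ ($L{\left(b \right)} = \frac{\frac{29}{14} - b}{7} = \frac{29}{98} - \frac{b}{7}$)
$8704 - L{\left(\frac{V{\left(12 \right)}}{188} \right)} = 8704 - \left(\frac{29}{98} - \frac{\left(-10\right) \frac{1}{188}}{7}\right) = 8704 - \left(\frac{29}{98} - - \frac{5}{658}\right) = 8704 - \left(\frac{29}{98} + \frac{5}{658}\right) = 8704 - \frac{699}{2303} = \frac{20044613}{2303}$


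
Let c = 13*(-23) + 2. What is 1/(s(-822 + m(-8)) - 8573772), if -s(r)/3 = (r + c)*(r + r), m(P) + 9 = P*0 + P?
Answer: -1/14292396 ≈ -6.9967e-8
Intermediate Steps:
m(P) = -9 + P (m(P) = -9 + (P*0 + P) = -9 + (0 + P) = -9 + P)
c = -297 (c = -299 + 2 = -297)
s(r) = -6*r*(-297 + r) (s(r) = -3*(r - 297)*(r + r) = -3*(-297 + r)*2*r = -6*r*(-297 + r))
1/(s(-822 + m(-8)) - 8573772) = 1/(6*(-822 + (-9 - 8))*(297 - (-822 + (-9 - 8))) - 8573772) = 1/(6*(-822 - 17)*(297 - (-822 - 17)) - 8573772) = 1/(6*(-839)*(297 - 1*(-839)) - 8573772) = 1/(6*(-839)*(297 + 839) - 8573772) = 1/(6*(-839)*1136 - 8573772) = 1/(-5718624 - 8573772) = 1/(-14292396) = -1/14292396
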